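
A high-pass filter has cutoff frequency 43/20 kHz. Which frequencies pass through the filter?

A high-pass filter passes all frequencies above the cutoff frequency 43/20 kHz and attenuates lower frequencies.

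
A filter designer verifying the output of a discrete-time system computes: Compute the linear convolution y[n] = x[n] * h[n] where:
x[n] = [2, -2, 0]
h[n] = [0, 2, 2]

y[n] = sum_k x[k]*h[n-k]. Output length = len(x) + len(h) - 1 = 3 + 3 - 1 = 5.
y[0] = 2*0 = 0
y[1] = -2*0 + 2*2 = 4
y[2] = 0*0 + -2*2 + 2*2 = 0
y[3] = 0*2 + -2*2 = -4
y[4] = 0*2 = 0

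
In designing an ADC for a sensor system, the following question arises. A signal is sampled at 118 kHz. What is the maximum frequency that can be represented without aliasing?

The maximum frequency that can be represented without aliasing
is the Nyquist frequency: f_max = f_s / 2 = 118 kHz / 2 = 59 kHz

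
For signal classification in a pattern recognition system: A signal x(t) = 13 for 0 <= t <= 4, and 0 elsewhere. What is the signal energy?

Energy = integral of |x(t)|^2 dt over the signal duration
= 13^2 * 4 = 169 * 4 = 676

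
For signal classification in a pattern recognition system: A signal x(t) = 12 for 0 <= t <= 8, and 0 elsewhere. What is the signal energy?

Energy = integral of |x(t)|^2 dt over the signal duration
= 12^2 * 8 = 144 * 8 = 1152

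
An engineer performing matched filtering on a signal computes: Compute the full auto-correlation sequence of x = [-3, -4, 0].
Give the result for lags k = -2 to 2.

r_xx[k] = sum_m x[m]*x[m+k], indexed from 0, for k = -2 to 2:
  r_xx[-2] = x[2]*x[0] = 0
  r_xx[-1] = x[1]*x[0] + x[2]*x[1] = 12
  r_xx[0] = x[0]*x[0] + x[1]*x[1] + x[2]*x[2] = 25
  r_xx[1] = x[0]*x[1] + x[1]*x[2] = 12
  r_xx[2] = x[0]*x[2] = 0
r_xx = [0, 12, 25, 12, 0]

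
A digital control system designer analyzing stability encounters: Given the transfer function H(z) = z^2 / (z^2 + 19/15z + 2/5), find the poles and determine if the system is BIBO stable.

Poles are roots of the denominator: z^2 + 19/15z + 2/5 = 0.
Quadratic formula: z = [-(19/15) +/- sqrt((19/15)^2 - 4*(2/5))] / 2
Discriminant = 361/225 - 8/5 = 1/225; sqrt = 1/15.
z = (-19/15 +/- 1/15) / 2 => z = -3/5 or z = -2/3.
|p1| = 3/5, |p2| = 2/3.
For BIBO stability, all poles must lie inside the unit circle (|p| < 1).
System is STABLE since both |p| < 1.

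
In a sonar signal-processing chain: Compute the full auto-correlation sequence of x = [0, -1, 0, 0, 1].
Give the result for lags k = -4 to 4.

r_xx[k] = sum_m x[m]*x[m+k], indexed from 0, for k = -4 to 4:
  r_xx[-4] = x[4]*x[0] = 0
  r_xx[-3] = x[3]*x[0] + x[4]*x[1] = -1
  r_xx[-2] = x[2]*x[0] + x[3]*x[1] + x[4]*x[2] = 0
  r_xx[-1] = x[1]*x[0] + x[2]*x[1] + x[3]*x[2] + x[4]*x[3] = 0
  r_xx[0] = x[0]*x[0] + x[1]*x[1] + x[2]*x[2] + x[3]*x[3] + x[4]*x[4] = 2
  r_xx[1] = x[0]*x[1] + x[1]*x[2] + x[2]*x[3] + x[3]*x[4] = 0
  r_xx[2] = x[0]*x[2] + x[1]*x[3] + x[2]*x[4] = 0
  r_xx[3] = x[0]*x[3] + x[1]*x[4] = -1
  r_xx[4] = x[0]*x[4] = 0
r_xx = [0, -1, 0, 0, 2, 0, 0, -1, 0]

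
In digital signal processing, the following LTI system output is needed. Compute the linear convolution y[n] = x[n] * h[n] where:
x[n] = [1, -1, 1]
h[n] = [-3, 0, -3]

y[n] = sum_k x[k]*h[n-k]. Output length = len(x) + len(h) - 1 = 3 + 3 - 1 = 5.
y[0] = 1*-3 = -3
y[1] = -1*-3 + 1*0 = 3
y[2] = 1*-3 + -1*0 + 1*-3 = -6
y[3] = 1*0 + -1*-3 = 3
y[4] = 1*-3 = -3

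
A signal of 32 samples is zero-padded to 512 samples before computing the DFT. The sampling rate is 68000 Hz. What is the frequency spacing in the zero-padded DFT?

Original DFT: N = 32, resolution = f_s/N = 68000/32 = 2125 Hz
Zero-padded DFT: N = 512, resolution = f_s/N = 68000/512 = 2125/16 Hz
Zero-padding interpolates the spectrum (finer frequency grid)
but does NOT improve the true spectral resolution (ability to resolve close frequencies).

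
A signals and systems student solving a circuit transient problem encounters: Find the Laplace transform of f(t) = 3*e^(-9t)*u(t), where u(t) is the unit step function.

Standard Laplace transform pair:
e^(-at)*u(t) <-> 1/(s+a)
With a = 9: L{3*e^(-9t)*u(t)} = 3/(s+9), ROC: Re(s) > -9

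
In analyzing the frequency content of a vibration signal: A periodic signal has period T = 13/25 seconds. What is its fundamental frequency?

The fundamental frequency is the reciprocal of the period.
f = 1/T = 1/(13/25) = 25/13 Hz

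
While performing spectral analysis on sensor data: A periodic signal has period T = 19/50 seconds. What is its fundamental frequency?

The fundamental frequency is the reciprocal of the period.
f = 1/T = 1/(19/50) = 50/19 Hz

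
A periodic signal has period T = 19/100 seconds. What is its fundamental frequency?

The fundamental frequency is the reciprocal of the period.
f = 1/T = 1/(19/100) = 100/19 Hz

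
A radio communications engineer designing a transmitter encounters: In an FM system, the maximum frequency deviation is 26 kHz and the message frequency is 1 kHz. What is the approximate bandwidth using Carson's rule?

Carson's rule: BW = 2*(delta_f + f_m)
= 2*(26 + 1) kHz = 54 kHz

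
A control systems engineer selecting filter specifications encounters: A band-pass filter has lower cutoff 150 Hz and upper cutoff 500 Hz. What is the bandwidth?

Bandwidth = f_high - f_low
= 500 Hz - 150 Hz = 350 Hz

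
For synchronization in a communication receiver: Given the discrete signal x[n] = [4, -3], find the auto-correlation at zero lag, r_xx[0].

The auto-correlation at zero lag r_xx[0] equals the signal energy.
r_xx[0] = sum of x[n]^2 = 4^2 + (-3)^2
= 16 + 9 = 25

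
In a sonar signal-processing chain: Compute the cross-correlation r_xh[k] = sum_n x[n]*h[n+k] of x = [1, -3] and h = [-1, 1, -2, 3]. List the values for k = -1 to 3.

Both sequences indexed from 0 and zero outside their support.
Lags with overlap: k = -1 to 3.
  r_xh[-1] = x[1]*h[0] = 3
  r_xh[0] = x[0]*h[0] + x[1]*h[1] = -4
  r_xh[1] = x[0]*h[1] + x[1]*h[2] = 7
  r_xh[2] = x[0]*h[2] + x[1]*h[3] = -11
  r_xh[3] = x[0]*h[3] = 3
r_xh = [3, -4, 7, -11, 3] (for k = -1, ..., 3)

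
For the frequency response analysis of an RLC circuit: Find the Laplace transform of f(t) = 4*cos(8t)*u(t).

Standard pair: cos(wt)*u(t) <-> s/(s^2+w^2)
With w = 8: L{4*cos(8t)*u(t)} = 4s/(s^2+64)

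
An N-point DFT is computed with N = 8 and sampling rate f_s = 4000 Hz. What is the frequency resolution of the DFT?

DFT frequency resolution = f_s / N
= 4000 / 8 = 500 Hz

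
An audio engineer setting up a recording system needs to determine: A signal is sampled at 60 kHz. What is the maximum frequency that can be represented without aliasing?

The maximum frequency that can be represented without aliasing
is the Nyquist frequency: f_max = f_s / 2 = 60 kHz / 2 = 30 kHz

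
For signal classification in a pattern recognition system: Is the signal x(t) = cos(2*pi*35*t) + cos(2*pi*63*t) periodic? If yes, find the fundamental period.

f1 = 35 Hz, f2 = 63 Hz
Period T1 = 1/35, T2 = 1/63
Ratio T1/T2 = 63/35, which is rational.
The signal is periodic with fundamental period T = 1/GCD(35,63) = 1/7 s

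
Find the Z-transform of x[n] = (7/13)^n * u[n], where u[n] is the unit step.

The Z-transform of a^n * u[n] is z/(z-a) for |z| > |a|.
Here a = 7/13, so X(z) = z/(z - (7/13)) = 13z/(13z - 7)
ROC: |z| > 7/13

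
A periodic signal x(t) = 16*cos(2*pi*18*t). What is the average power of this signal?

Average power of A*cos(wt) is A^2/2.
P = 16^2 / 2 = 256/2 = 128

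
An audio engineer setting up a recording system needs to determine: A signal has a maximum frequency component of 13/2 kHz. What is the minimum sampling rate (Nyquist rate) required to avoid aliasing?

By the Nyquist-Shannon sampling theorem,
the minimum sampling rate (Nyquist rate) must be at least 2 * f_max.
Nyquist rate = 2 * 13/2 kHz = 13 kHz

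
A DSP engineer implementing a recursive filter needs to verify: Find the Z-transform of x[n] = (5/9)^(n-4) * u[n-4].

Time-shifting property: if X(z) = Z{x[n]}, then Z{x[n-d]} = z^(-d) * X(z)
X(z) = z/(z - 5/9) for x[n] = (5/9)^n * u[n]
Z{x[n-4]} = z^(-4) * z/(z - 5/9) = z^(-3)/(z - 5/9)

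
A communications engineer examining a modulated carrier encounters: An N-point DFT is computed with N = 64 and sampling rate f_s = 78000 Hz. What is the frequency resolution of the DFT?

DFT frequency resolution = f_s / N
= 78000 / 64 = 4875/4 Hz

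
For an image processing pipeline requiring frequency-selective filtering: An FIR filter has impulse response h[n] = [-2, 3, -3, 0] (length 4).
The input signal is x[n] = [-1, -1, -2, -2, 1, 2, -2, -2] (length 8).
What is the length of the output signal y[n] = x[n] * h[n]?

For linear convolution, the output length is:
len(y) = len(x) + len(h) - 1 = 8 + 4 - 1 = 11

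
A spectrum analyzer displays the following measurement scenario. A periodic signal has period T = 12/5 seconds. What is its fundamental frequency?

The fundamental frequency is the reciprocal of the period.
f = 1/T = 1/(12/5) = 5/12 Hz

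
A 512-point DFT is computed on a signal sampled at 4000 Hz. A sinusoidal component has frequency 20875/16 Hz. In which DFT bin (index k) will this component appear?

DFT frequency resolution = f_s/N = 4000/512 = 125/16 Hz
Bin index k = f_signal / resolution = 20875/16 / 125/16 = 167
The signal frequency 20875/16 Hz falls in DFT bin k = 167.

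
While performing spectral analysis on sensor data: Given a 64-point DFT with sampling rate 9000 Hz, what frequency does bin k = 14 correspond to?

The frequency of DFT bin k is: f_k = k * f_s / N
f_14 = 14 * 9000 / 64 = 7875/4 Hz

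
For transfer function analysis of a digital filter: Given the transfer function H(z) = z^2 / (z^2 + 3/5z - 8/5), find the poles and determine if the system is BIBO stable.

Poles are roots of the denominator: z^2 + 3/5z - 8/5 = 0.
Quadratic formula: z = [-(3/5) +/- sqrt((3/5)^2 - 4*(-8/5))] / 2
Discriminant = 9/25 + 32/5 = 169/25; sqrt = 13/5.
z = (-3/5 +/- 13/5) / 2 => z = 1 or z = -8/5.
|p1| = 1, |p2| = 8/5.
For BIBO stability, all poles must lie inside the unit circle (|p| < 1).
System is UNSTABLE since at least one |p| >= 1.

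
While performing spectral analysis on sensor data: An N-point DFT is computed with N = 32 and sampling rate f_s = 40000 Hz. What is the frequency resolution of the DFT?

DFT frequency resolution = f_s / N
= 40000 / 32 = 1250 Hz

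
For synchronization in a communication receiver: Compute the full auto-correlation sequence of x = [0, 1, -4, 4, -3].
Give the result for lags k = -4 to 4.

r_xx[k] = sum_m x[m]*x[m+k], indexed from 0, for k = -4 to 4:
  r_xx[-4] = x[4]*x[0] = 0
  r_xx[-3] = x[3]*x[0] + x[4]*x[1] = -3
  r_xx[-2] = x[2]*x[0] + x[3]*x[1] + x[4]*x[2] = 16
  r_xx[-1] = x[1]*x[0] + x[2]*x[1] + x[3]*x[2] + x[4]*x[3] = -32
  r_xx[0] = x[0]*x[0] + x[1]*x[1] + x[2]*x[2] + x[3]*x[3] + x[4]*x[4] = 42
  r_xx[1] = x[0]*x[1] + x[1]*x[2] + x[2]*x[3] + x[3]*x[4] = -32
  r_xx[2] = x[0]*x[2] + x[1]*x[3] + x[2]*x[4] = 16
  r_xx[3] = x[0]*x[3] + x[1]*x[4] = -3
  r_xx[4] = x[0]*x[4] = 0
r_xx = [0, -3, 16, -32, 42, -32, 16, -3, 0]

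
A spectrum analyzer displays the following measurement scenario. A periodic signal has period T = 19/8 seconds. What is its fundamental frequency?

The fundamental frequency is the reciprocal of the period.
f = 1/T = 1/(19/8) = 8/19 Hz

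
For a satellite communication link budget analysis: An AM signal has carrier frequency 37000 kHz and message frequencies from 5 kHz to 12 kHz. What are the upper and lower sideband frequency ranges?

Upper sideband (USB) = fc + [fm_low, fm_high] = 37000 + [5, 12] = [37005, 37012] kHz
Lower sideband (LSB) = fc - [fm_high, fm_low] = 37000 - [12, 5] = [36988, 36995] kHz
Total occupied spectrum: 36988 kHz to 37012 kHz (plus carrier at 37000 kHz)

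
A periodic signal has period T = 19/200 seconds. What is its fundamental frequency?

The fundamental frequency is the reciprocal of the period.
f = 1/T = 1/(19/200) = 200/19 Hz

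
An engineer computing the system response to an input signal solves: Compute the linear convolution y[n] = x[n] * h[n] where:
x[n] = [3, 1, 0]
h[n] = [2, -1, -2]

y[n] = sum_k x[k]*h[n-k]. Output length = len(x) + len(h) - 1 = 3 + 3 - 1 = 5.
y[0] = 3*2 = 6
y[1] = 1*2 + 3*-1 = -1
y[2] = 0*2 + 1*-1 + 3*-2 = -7
y[3] = 0*-1 + 1*-2 = -2
y[4] = 0*-2 = 0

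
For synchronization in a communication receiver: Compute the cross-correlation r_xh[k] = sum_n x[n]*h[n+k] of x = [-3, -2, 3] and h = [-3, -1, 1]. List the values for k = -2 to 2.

Both sequences indexed from 0 and zero outside their support.
Lags with overlap: k = -2 to 2.
  r_xh[-2] = x[2]*h[0] = -9
  r_xh[-1] = x[1]*h[0] + x[2]*h[1] = 3
  r_xh[0] = x[0]*h[0] + x[1]*h[1] + x[2]*h[2] = 14
  r_xh[1] = x[0]*h[1] + x[1]*h[2] = 1
  r_xh[2] = x[0]*h[2] = -3
r_xh = [-9, 3, 14, 1, -3] (for k = -2, ..., 2)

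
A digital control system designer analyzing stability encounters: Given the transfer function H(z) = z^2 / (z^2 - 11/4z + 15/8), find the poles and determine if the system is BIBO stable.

Poles are roots of the denominator: z^2 - 11/4z + 15/8 = 0.
Quadratic formula: z = [-(-11/4) +/- sqrt((-11/4)^2 - 4*(15/8))] / 2
Discriminant = 121/16 - 15/2 = 1/16; sqrt = 1/4.
z = (11/4 +/- 1/4) / 2 => z = 3/2 or z = 5/4.
|p1| = 5/4, |p2| = 3/2.
For BIBO stability, all poles must lie inside the unit circle (|p| < 1).
System is UNSTABLE since at least one |p| >= 1.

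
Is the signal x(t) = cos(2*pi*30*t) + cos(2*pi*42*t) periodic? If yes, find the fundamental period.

f1 = 30 Hz, f2 = 42 Hz
Period T1 = 1/30, T2 = 1/42
Ratio T1/T2 = 42/30, which is rational.
The signal is periodic with fundamental period T = 1/GCD(30,42) = 1/6 s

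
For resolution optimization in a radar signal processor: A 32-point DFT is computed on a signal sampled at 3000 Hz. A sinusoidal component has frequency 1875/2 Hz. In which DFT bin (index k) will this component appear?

DFT frequency resolution = f_s/N = 3000/32 = 375/4 Hz
Bin index k = f_signal / resolution = 1875/2 / 375/4 = 10
The signal frequency 1875/2 Hz falls in DFT bin k = 10.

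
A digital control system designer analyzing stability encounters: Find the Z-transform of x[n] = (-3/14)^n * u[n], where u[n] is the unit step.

The Z-transform of a^n * u[n] is z/(z-a) for |z| > |a|.
Here a = -3/14, so X(z) = z/(z - (-3/14)) = 14z/(14z + 3)
ROC: |z| > 3/14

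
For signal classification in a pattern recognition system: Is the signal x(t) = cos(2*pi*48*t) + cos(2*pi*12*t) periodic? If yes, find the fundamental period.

f1 = 48 Hz, f2 = 12 Hz
Period T1 = 1/48, T2 = 1/12
Ratio T1/T2 = 12/48, which is rational.
The signal is periodic with fundamental period T = 1/GCD(48,12) = 1/12 s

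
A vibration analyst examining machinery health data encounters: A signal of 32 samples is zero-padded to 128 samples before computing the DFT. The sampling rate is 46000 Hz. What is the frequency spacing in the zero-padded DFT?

Original DFT: N = 32, resolution = f_s/N = 46000/32 = 2875/2 Hz
Zero-padded DFT: N = 128, resolution = f_s/N = 46000/128 = 2875/8 Hz
Zero-padding interpolates the spectrum (finer frequency grid)
but does NOT improve the true spectral resolution (ability to resolve close frequencies).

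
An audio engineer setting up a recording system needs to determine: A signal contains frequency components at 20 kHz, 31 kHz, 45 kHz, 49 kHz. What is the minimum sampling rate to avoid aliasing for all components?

The highest frequency component is f_max = 49 kHz.
Nyquist rate = 2 * f_max = 2 * 49 kHz = 98 kHz.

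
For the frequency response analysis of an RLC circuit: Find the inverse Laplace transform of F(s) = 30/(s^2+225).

Standard pair: w/(s^2+w^2) <-> sin(wt)*u(t)
Recognize w^2 = 225, so w = 15; numerator 30 = 2*15.
f(t) = 2*sin(15t)*u(t)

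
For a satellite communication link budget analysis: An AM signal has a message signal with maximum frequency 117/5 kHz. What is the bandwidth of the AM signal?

In AM (double-sideband), the bandwidth is twice the message frequency.
BW = 2 * f_m = 2 * 117/5 kHz = 234/5 kHz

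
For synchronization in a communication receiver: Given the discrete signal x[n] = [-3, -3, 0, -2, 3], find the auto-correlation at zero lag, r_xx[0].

The auto-correlation at zero lag r_xx[0] equals the signal energy.
r_xx[0] = sum of x[n]^2 = (-3)^2 + (-3)^2 + 0^2 + (-2)^2 + 3^2
= 9 + 9 + 0 + 4 + 9 = 31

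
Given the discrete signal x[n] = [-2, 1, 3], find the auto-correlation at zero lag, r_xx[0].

The auto-correlation at zero lag r_xx[0] equals the signal energy.
r_xx[0] = sum of x[n]^2 = (-2)^2 + 1^2 + 3^2
= 4 + 1 + 9 = 14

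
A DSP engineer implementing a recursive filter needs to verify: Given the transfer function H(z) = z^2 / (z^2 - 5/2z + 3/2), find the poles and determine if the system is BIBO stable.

Poles are roots of the denominator: z^2 - 5/2z + 3/2 = 0.
Quadratic formula: z = [-(-5/2) +/- sqrt((-5/2)^2 - 4*(3/2))] / 2
Discriminant = 25/4 - 6 = 1/4; sqrt = 1/2.
z = (5/2 +/- 1/2) / 2 => z = 3/2 or z = 1.
|p1| = 3/2, |p2| = 1.
For BIBO stability, all poles must lie inside the unit circle (|p| < 1).
System is UNSTABLE since at least one |p| >= 1.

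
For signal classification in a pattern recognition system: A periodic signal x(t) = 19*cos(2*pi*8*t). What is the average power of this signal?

Average power of A*cos(wt) is A^2/2.
P = 19^2 / 2 = 361/2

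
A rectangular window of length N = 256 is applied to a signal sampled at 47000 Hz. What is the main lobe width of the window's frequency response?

For a rectangular window of length N,
the main lobe width in frequency is 2*f_s/N.
= 2*47000/256 = 5875/16 Hz
This determines the minimum frequency separation for resolving two sinusoids.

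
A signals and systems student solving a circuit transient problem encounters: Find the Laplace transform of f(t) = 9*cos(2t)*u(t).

Standard pair: cos(wt)*u(t) <-> s/(s^2+w^2)
With w = 2: L{9*cos(2t)*u(t)} = 9s/(s^2+4)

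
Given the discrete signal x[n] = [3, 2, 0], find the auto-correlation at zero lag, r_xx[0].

The auto-correlation at zero lag r_xx[0] equals the signal energy.
r_xx[0] = sum of x[n]^2 = 3^2 + 2^2 + 0^2
= 9 + 4 + 0 = 13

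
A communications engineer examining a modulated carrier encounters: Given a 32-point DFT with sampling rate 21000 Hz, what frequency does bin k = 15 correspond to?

The frequency of DFT bin k is: f_k = k * f_s / N
f_15 = 15 * 21000 / 32 = 39375/4 Hz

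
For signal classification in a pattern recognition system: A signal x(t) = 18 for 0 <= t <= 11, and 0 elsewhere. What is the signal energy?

Energy = integral of |x(t)|^2 dt over the signal duration
= 18^2 * 11 = 324 * 11 = 3564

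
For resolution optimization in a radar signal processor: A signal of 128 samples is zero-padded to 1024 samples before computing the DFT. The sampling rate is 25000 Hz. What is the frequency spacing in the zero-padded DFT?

Original DFT: N = 128, resolution = f_s/N = 25000/128 = 3125/16 Hz
Zero-padded DFT: N = 1024, resolution = f_s/N = 25000/1024 = 3125/128 Hz
Zero-padding interpolates the spectrum (finer frequency grid)
but does NOT improve the true spectral resolution (ability to resolve close frequencies).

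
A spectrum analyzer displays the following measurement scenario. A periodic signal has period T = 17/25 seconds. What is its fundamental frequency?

The fundamental frequency is the reciprocal of the period.
f = 1/T = 1/(17/25) = 25/17 Hz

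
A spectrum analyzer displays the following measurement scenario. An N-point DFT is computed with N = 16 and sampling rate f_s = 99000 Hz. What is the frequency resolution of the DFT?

DFT frequency resolution = f_s / N
= 99000 / 16 = 12375/2 Hz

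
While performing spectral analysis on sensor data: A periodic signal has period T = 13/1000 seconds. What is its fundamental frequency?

The fundamental frequency is the reciprocal of the period.
f = 1/T = 1/(13/1000) = 1000/13 Hz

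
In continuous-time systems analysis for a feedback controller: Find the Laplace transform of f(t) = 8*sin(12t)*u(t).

Standard pair: sin(wt)*u(t) <-> w/(s^2+w^2)
With w = 12: L{8*sin(12t)*u(t)} = 96/(s^2+144)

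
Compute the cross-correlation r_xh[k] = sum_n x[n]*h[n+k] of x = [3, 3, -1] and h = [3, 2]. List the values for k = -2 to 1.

Both sequences indexed from 0 and zero outside their support.
Lags with overlap: k = -2 to 1.
  r_xh[-2] = x[2]*h[0] = -3
  r_xh[-1] = x[1]*h[0] + x[2]*h[1] = 7
  r_xh[0] = x[0]*h[0] + x[1]*h[1] = 15
  r_xh[1] = x[0]*h[1] = 6
r_xh = [-3, 7, 15, 6] (for k = -2, ..., 1)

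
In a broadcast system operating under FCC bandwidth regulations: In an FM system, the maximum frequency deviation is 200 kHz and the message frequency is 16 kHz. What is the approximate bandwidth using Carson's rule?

Carson's rule: BW = 2*(delta_f + f_m)
= 2*(200 + 16) kHz = 432 kHz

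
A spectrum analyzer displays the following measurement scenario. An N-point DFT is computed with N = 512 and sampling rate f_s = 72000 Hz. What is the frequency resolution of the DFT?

DFT frequency resolution = f_s / N
= 72000 / 512 = 1125/8 Hz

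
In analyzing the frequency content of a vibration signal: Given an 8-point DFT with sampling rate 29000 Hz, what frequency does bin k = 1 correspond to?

The frequency of DFT bin k is: f_k = k * f_s / N
f_1 = 1 * 29000 / 8 = 3625 Hz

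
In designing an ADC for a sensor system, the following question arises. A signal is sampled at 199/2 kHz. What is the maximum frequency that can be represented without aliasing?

The maximum frequency that can be represented without aliasing
is the Nyquist frequency: f_max = f_s / 2 = 199/2 kHz / 2 = 199/4 kHz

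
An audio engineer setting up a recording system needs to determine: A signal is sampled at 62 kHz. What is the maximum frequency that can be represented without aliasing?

The maximum frequency that can be represented without aliasing
is the Nyquist frequency: f_max = f_s / 2 = 62 kHz / 2 = 31 kHz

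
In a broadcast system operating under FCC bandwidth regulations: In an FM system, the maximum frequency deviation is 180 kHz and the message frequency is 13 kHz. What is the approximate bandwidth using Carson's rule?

Carson's rule: BW = 2*(delta_f + f_m)
= 2*(180 + 13) kHz = 386 kHz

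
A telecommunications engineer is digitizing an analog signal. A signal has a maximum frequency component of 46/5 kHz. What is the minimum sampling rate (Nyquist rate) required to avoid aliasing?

By the Nyquist-Shannon sampling theorem,
the minimum sampling rate (Nyquist rate) must be at least 2 * f_max.
Nyquist rate = 2 * 46/5 kHz = 92/5 kHz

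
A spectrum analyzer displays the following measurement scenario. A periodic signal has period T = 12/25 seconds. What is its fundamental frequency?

The fundamental frequency is the reciprocal of the period.
f = 1/T = 1/(12/25) = 25/12 Hz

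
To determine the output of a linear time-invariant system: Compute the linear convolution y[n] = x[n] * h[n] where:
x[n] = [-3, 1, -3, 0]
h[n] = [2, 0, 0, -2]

y[n] = sum_k x[k]*h[n-k]. Output length = len(x) + len(h) - 1 = 4 + 4 - 1 = 7.
y[0] = -3*2 = -6
y[1] = 1*2 + -3*0 = 2
y[2] = -3*2 + 1*0 + -3*0 = -6
y[3] = 0*2 + -3*0 + 1*0 + -3*-2 = 6
y[4] = 0*0 + -3*0 + 1*-2 = -2
y[5] = 0*0 + -3*-2 = 6
y[6] = 0*-2 = 0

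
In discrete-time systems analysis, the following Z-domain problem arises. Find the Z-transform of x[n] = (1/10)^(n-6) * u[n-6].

Time-shifting property: if X(z) = Z{x[n]}, then Z{x[n-d]} = z^(-d) * X(z)
X(z) = z/(z - 1/10) for x[n] = (1/10)^n * u[n]
Z{x[n-6]} = z^(-6) * z/(z - 1/10) = z^(-5)/(z - 1/10)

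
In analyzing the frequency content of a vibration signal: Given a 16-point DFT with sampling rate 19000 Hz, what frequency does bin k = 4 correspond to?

The frequency of DFT bin k is: f_k = k * f_s / N
f_4 = 4 * 19000 / 16 = 4750 Hz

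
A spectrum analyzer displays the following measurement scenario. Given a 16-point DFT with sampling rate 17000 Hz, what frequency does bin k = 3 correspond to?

The frequency of DFT bin k is: f_k = k * f_s / N
f_3 = 3 * 17000 / 16 = 6375/2 Hz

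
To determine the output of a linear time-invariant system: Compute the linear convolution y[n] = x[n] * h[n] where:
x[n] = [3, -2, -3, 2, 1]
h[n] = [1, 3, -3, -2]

y[n] = sum_k x[k]*h[n-k]. Output length = len(x) + len(h) - 1 = 5 + 4 - 1 = 8.
y[0] = 3*1 = 3
y[1] = -2*1 + 3*3 = 7
y[2] = -3*1 + -2*3 + 3*-3 = -18
y[3] = 2*1 + -3*3 + -2*-3 + 3*-2 = -7
y[4] = 1*1 + 2*3 + -3*-3 + -2*-2 = 20
y[5] = 1*3 + 2*-3 + -3*-2 = 3
y[6] = 1*-3 + 2*-2 = -7
y[7] = 1*-2 = -2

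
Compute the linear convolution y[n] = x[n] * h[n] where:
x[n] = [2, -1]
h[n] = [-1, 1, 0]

y[n] = sum_k x[k]*h[n-k]. Output length = len(x) + len(h) - 1 = 2 + 3 - 1 = 4.
y[0] = 2*-1 = -2
y[1] = -1*-1 + 2*1 = 3
y[2] = -1*1 + 2*0 = -1
y[3] = -1*0 = 0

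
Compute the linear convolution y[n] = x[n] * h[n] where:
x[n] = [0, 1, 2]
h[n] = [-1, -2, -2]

y[n] = sum_k x[k]*h[n-k]. Output length = len(x) + len(h) - 1 = 3 + 3 - 1 = 5.
y[0] = 0*-1 = 0
y[1] = 1*-1 + 0*-2 = -1
y[2] = 2*-1 + 1*-2 + 0*-2 = -4
y[3] = 2*-2 + 1*-2 = -6
y[4] = 2*-2 = -4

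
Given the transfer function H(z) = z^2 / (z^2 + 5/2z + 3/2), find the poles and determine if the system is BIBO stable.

Poles are roots of the denominator: z^2 + 5/2z + 3/2 = 0.
Quadratic formula: z = [-(5/2) +/- sqrt((5/2)^2 - 4*(3/2))] / 2
Discriminant = 25/4 - 6 = 1/4; sqrt = 1/2.
z = (-5/2 +/- 1/2) / 2 => z = -1 or z = -3/2.
|p1| = 1, |p2| = 3/2.
For BIBO stability, all poles must lie inside the unit circle (|p| < 1).
System is UNSTABLE since at least one |p| >= 1.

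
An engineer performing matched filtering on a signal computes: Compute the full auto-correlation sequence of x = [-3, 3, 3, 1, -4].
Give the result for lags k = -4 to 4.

r_xx[k] = sum_m x[m]*x[m+k], indexed from 0, for k = -4 to 4:
  r_xx[-4] = x[4]*x[0] = 12
  r_xx[-3] = x[3]*x[0] + x[4]*x[1] = -15
  r_xx[-2] = x[2]*x[0] + x[3]*x[1] + x[4]*x[2] = -18
  r_xx[-1] = x[1]*x[0] + x[2]*x[1] + x[3]*x[2] + x[4]*x[3] = -1
  r_xx[0] = x[0]*x[0] + x[1]*x[1] + x[2]*x[2] + x[3]*x[3] + x[4]*x[4] = 44
  r_xx[1] = x[0]*x[1] + x[1]*x[2] + x[2]*x[3] + x[3]*x[4] = -1
  r_xx[2] = x[0]*x[2] + x[1]*x[3] + x[2]*x[4] = -18
  r_xx[3] = x[0]*x[3] + x[1]*x[4] = -15
  r_xx[4] = x[0]*x[4] = 12
r_xx = [12, -15, -18, -1, 44, -1, -18, -15, 12]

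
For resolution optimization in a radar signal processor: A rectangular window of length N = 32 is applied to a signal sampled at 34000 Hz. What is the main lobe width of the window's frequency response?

For a rectangular window of length N,
the main lobe width in frequency is 2*f_s/N.
= 2*34000/32 = 2125 Hz
This determines the minimum frequency separation for resolving two sinusoids.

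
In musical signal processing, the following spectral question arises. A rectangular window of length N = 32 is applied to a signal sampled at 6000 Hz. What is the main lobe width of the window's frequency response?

For a rectangular window of length N,
the main lobe width in frequency is 2*f_s/N.
= 2*6000/32 = 375 Hz
This determines the minimum frequency separation for resolving two sinusoids.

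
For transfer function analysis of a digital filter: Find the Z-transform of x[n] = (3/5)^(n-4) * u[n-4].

Time-shifting property: if X(z) = Z{x[n]}, then Z{x[n-d]} = z^(-d) * X(z)
X(z) = z/(z - 3/5) for x[n] = (3/5)^n * u[n]
Z{x[n-4]} = z^(-4) * z/(z - 3/5) = z^(-3)/(z - 3/5)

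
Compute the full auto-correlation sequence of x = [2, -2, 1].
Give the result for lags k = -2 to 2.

r_xx[k] = sum_m x[m]*x[m+k], indexed from 0, for k = -2 to 2:
  r_xx[-2] = x[2]*x[0] = 2
  r_xx[-1] = x[1]*x[0] + x[2]*x[1] = -6
  r_xx[0] = x[0]*x[0] + x[1]*x[1] + x[2]*x[2] = 9
  r_xx[1] = x[0]*x[1] + x[1]*x[2] = -6
  r_xx[2] = x[0]*x[2] = 2
r_xx = [2, -6, 9, -6, 2]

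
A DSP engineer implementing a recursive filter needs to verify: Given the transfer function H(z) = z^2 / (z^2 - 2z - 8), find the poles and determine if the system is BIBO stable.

Poles are roots of the denominator: z^2 - 2z - 8 = 0.
Quadratic formula: z = [-(-2) +/- sqrt((-2)^2 - 4*(-8))] / 2
Discriminant = 4 + 32 = 36; sqrt = 6.
z = (2 +/- 6) / 2 => z = 4 or z = -2.
|p1| = 4, |p2| = 2.
For BIBO stability, all poles must lie inside the unit circle (|p| < 1).
System is UNSTABLE since at least one |p| >= 1.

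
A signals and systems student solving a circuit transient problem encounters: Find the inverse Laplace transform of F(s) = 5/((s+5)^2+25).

Standard pair: w/((s+a)^2+w^2) <-> e^(-at)*sin(wt)*u(t)
With a=5, w=5: f(t) = e^(-5t)*sin(5t)*u(t)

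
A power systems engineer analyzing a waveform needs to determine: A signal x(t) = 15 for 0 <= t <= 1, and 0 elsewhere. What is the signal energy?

Energy = integral of |x(t)|^2 dt over the signal duration
= 15^2 * 1 = 225 * 1 = 225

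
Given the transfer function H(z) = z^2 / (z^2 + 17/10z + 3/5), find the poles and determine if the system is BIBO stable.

Poles are roots of the denominator: z^2 + 17/10z + 3/5 = 0.
Quadratic formula: z = [-(17/10) +/- sqrt((17/10)^2 - 4*(3/5))] / 2
Discriminant = 289/100 - 12/5 = 49/100; sqrt = 7/10.
z = (-17/10 +/- 7/10) / 2 => z = -1/2 or z = -6/5.
|p1| = 6/5, |p2| = 1/2.
For BIBO stability, all poles must lie inside the unit circle (|p| < 1).
System is UNSTABLE since at least one |p| >= 1.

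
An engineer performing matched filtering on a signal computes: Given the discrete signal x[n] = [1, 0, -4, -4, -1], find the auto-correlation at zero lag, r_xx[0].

The auto-correlation at zero lag r_xx[0] equals the signal energy.
r_xx[0] = sum of x[n]^2 = 1^2 + 0^2 + (-4)^2 + (-4)^2 + (-1)^2
= 1 + 0 + 16 + 16 + 1 = 34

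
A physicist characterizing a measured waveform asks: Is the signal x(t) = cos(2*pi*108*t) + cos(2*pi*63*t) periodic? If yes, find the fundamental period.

f1 = 108 Hz, f2 = 63 Hz
Period T1 = 1/108, T2 = 1/63
Ratio T1/T2 = 63/108, which is rational.
The signal is periodic with fundamental period T = 1/GCD(108,63) = 1/9 s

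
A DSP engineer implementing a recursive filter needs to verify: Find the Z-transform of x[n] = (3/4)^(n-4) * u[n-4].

Time-shifting property: if X(z) = Z{x[n]}, then Z{x[n-d]} = z^(-d) * X(z)
X(z) = z/(z - 3/4) for x[n] = (3/4)^n * u[n]
Z{x[n-4]} = z^(-4) * z/(z - 3/4) = z^(-3)/(z - 3/4)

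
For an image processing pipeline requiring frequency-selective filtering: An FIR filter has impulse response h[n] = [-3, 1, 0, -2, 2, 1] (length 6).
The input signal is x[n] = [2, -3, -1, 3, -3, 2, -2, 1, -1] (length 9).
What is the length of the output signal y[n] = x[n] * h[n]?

For linear convolution, the output length is:
len(y) = len(x) + len(h) - 1 = 9 + 6 - 1 = 14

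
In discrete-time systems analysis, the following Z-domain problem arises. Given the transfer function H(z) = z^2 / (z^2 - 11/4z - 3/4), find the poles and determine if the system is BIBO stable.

Poles are roots of the denominator: z^2 - 11/4z - 3/4 = 0.
Quadratic formula: z = [-(-11/4) +/- sqrt((-11/4)^2 - 4*(-3/4))] / 2
Discriminant = 121/16 + 3 = 169/16; sqrt = 13/4.
z = (11/4 +/- 13/4) / 2 => z = 3 or z = -1/4.
|p1| = 3, |p2| = 1/4.
For BIBO stability, all poles must lie inside the unit circle (|p| < 1).
System is UNSTABLE since at least one |p| >= 1.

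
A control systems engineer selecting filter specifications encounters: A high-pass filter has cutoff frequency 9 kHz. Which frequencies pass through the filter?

A high-pass filter passes all frequencies above the cutoff frequency 9 kHz and attenuates lower frequencies.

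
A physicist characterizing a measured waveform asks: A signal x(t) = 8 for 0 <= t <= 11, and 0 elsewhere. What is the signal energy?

Energy = integral of |x(t)|^2 dt over the signal duration
= 8^2 * 11 = 64 * 11 = 704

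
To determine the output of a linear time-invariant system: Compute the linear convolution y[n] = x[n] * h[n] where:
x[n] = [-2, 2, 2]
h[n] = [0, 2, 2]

y[n] = sum_k x[k]*h[n-k]. Output length = len(x) + len(h) - 1 = 3 + 3 - 1 = 5.
y[0] = -2*0 = 0
y[1] = 2*0 + -2*2 = -4
y[2] = 2*0 + 2*2 + -2*2 = 0
y[3] = 2*2 + 2*2 = 8
y[4] = 2*2 = 4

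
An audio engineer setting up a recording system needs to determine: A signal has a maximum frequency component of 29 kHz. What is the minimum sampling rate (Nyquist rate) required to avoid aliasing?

By the Nyquist-Shannon sampling theorem,
the minimum sampling rate (Nyquist rate) must be at least 2 * f_max.
Nyquist rate = 2 * 29 kHz = 58 kHz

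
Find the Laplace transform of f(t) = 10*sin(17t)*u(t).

Standard pair: sin(wt)*u(t) <-> w/(s^2+w^2)
With w = 17: L{10*sin(17t)*u(t)} = 170/(s^2+289)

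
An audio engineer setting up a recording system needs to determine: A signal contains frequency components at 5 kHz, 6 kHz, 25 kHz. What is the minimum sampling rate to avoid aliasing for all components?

The highest frequency component is f_max = 25 kHz.
Nyquist rate = 2 * f_max = 2 * 25 kHz = 50 kHz.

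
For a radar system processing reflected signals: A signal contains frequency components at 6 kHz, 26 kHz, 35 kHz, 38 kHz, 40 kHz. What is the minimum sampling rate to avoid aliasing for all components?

The highest frequency component is f_max = 40 kHz.
Nyquist rate = 2 * f_max = 2 * 40 kHz = 80 kHz.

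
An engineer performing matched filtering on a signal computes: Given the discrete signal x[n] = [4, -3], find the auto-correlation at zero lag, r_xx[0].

The auto-correlation at zero lag r_xx[0] equals the signal energy.
r_xx[0] = sum of x[n]^2 = 4^2 + (-3)^2
= 16 + 9 = 25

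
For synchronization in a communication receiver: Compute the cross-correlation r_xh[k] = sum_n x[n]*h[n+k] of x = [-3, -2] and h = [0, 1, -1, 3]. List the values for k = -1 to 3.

Both sequences indexed from 0 and zero outside their support.
Lags with overlap: k = -1 to 3.
  r_xh[-1] = x[1]*h[0] = 0
  r_xh[0] = x[0]*h[0] + x[1]*h[1] = -2
  r_xh[1] = x[0]*h[1] + x[1]*h[2] = -1
  r_xh[2] = x[0]*h[2] + x[1]*h[3] = -3
  r_xh[3] = x[0]*h[3] = -9
r_xh = [0, -2, -1, -3, -9] (for k = -1, ..., 3)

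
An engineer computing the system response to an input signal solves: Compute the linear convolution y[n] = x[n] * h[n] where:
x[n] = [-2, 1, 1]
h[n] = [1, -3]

y[n] = sum_k x[k]*h[n-k]. Output length = len(x) + len(h) - 1 = 3 + 2 - 1 = 4.
y[0] = -2*1 = -2
y[1] = 1*1 + -2*-3 = 7
y[2] = 1*1 + 1*-3 = -2
y[3] = 1*-3 = -3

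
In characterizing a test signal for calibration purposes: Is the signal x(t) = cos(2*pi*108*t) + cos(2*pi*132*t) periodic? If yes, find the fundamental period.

f1 = 108 Hz, f2 = 132 Hz
Period T1 = 1/108, T2 = 1/132
Ratio T1/T2 = 132/108, which is rational.
The signal is periodic with fundamental period T = 1/GCD(108,132) = 1/12 s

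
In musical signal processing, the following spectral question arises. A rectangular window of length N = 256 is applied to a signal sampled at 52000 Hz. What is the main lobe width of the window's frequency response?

For a rectangular window of length N,
the main lobe width in frequency is 2*f_s/N.
= 2*52000/256 = 1625/4 Hz
This determines the minimum frequency separation for resolving two sinusoids.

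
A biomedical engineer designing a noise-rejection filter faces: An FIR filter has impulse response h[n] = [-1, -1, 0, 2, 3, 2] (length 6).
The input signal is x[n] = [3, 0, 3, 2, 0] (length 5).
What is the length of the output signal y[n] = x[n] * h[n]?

For linear convolution, the output length is:
len(y) = len(x) + len(h) - 1 = 5 + 6 - 1 = 10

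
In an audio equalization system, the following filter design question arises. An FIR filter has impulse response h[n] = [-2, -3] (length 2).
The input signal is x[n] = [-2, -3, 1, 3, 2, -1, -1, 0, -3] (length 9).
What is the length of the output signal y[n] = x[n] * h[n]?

For linear convolution, the output length is:
len(y) = len(x) + len(h) - 1 = 9 + 2 - 1 = 10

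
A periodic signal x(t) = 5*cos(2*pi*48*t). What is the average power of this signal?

Average power of A*cos(wt) is A^2/2.
P = 5^2 / 2 = 25/2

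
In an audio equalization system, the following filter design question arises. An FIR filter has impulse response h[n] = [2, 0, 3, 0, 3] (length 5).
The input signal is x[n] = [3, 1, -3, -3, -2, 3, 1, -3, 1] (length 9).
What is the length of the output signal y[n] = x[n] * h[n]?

For linear convolution, the output length is:
len(y) = len(x) + len(h) - 1 = 9 + 5 - 1 = 13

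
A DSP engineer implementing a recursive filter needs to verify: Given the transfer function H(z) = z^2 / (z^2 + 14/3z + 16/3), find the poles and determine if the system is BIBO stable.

Poles are roots of the denominator: z^2 + 14/3z + 16/3 = 0.
Quadratic formula: z = [-(14/3) +/- sqrt((14/3)^2 - 4*(16/3))] / 2
Discriminant = 196/9 - 64/3 = 4/9; sqrt = 2/3.
z = (-14/3 +/- 2/3) / 2 => z = -2 or z = -8/3.
|p1| = 8/3, |p2| = 2.
For BIBO stability, all poles must lie inside the unit circle (|p| < 1).
System is UNSTABLE since at least one |p| >= 1.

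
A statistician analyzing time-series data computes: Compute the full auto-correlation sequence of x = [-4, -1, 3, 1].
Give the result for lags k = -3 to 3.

r_xx[k] = sum_m x[m]*x[m+k], indexed from 0, for k = -3 to 3:
  r_xx[-3] = x[3]*x[0] = -4
  r_xx[-2] = x[2]*x[0] + x[3]*x[1] = -13
  r_xx[-1] = x[1]*x[0] + x[2]*x[1] + x[3]*x[2] = 4
  r_xx[0] = x[0]*x[0] + x[1]*x[1] + x[2]*x[2] + x[3]*x[3] = 27
  r_xx[1] = x[0]*x[1] + x[1]*x[2] + x[2]*x[3] = 4
  r_xx[2] = x[0]*x[2] + x[1]*x[3] = -13
  r_xx[3] = x[0]*x[3] = -4
r_xx = [-4, -13, 4, 27, 4, -13, -4]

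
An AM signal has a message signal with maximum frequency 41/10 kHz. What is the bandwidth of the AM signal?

In AM (double-sideband), the bandwidth is twice the message frequency.
BW = 2 * f_m = 2 * 41/10 kHz = 41/5 kHz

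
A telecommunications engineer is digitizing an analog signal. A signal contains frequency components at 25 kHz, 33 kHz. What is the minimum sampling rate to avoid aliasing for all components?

The highest frequency component is f_max = 33 kHz.
Nyquist rate = 2 * f_max = 2 * 33 kHz = 66 kHz.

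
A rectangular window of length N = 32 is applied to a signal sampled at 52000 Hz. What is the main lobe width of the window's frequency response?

For a rectangular window of length N,
the main lobe width in frequency is 2*f_s/N.
= 2*52000/32 = 3250 Hz
This determines the minimum frequency separation for resolving two sinusoids.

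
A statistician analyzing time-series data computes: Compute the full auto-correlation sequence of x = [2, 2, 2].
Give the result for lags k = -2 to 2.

r_xx[k] = sum_m x[m]*x[m+k], indexed from 0, for k = -2 to 2:
  r_xx[-2] = x[2]*x[0] = 4
  r_xx[-1] = x[1]*x[0] + x[2]*x[1] = 8
  r_xx[0] = x[0]*x[0] + x[1]*x[1] + x[2]*x[2] = 12
  r_xx[1] = x[0]*x[1] + x[1]*x[2] = 8
  r_xx[2] = x[0]*x[2] = 4
r_xx = [4, 8, 12, 8, 4]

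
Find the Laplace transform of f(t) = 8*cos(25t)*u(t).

Standard pair: cos(wt)*u(t) <-> s/(s^2+w^2)
With w = 25: L{8*cos(25t)*u(t)} = 8s/(s^2+625)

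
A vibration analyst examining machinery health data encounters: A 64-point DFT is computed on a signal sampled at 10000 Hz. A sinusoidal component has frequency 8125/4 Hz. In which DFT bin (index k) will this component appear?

DFT frequency resolution = f_s/N = 10000/64 = 625/4 Hz
Bin index k = f_signal / resolution = 8125/4 / 625/4 = 13
The signal frequency 8125/4 Hz falls in DFT bin k = 13.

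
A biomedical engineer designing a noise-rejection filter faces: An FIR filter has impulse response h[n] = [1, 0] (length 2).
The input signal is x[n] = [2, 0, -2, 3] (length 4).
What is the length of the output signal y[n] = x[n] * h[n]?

For linear convolution, the output length is:
len(y) = len(x) + len(h) - 1 = 4 + 2 - 1 = 5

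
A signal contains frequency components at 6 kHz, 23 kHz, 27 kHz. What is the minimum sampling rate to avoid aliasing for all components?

The highest frequency component is f_max = 27 kHz.
Nyquist rate = 2 * f_max = 2 * 27 kHz = 54 kHz.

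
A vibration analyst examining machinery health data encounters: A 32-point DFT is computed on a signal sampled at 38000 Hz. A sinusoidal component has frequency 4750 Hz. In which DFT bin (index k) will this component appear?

DFT frequency resolution = f_s/N = 38000/32 = 2375/2 Hz
Bin index k = f_signal / resolution = 4750 / 2375/2 = 4
The signal frequency 4750 Hz falls in DFT bin k = 4.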